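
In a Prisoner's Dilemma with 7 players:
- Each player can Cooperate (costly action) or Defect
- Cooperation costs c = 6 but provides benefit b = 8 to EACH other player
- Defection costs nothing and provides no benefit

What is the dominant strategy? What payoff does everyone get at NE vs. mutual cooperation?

Dominant: Defect; NE payoff = 0; Coop payoff = 42

Work:
Defect dominates (saves cost c = 6, benefit to others is external)
NE: All defect → everyone gets 0
If all cooperate: each receives (6)×8 - 6 = 42
Social dilemma: 42 > 0 but NE gives 0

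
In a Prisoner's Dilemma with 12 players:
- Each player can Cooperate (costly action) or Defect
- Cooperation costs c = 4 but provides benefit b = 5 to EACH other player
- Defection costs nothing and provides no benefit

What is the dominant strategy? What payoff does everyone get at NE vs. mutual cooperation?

Dominant: Defect; NE payoff = 0; Coop payoff = 51

Work:
Defect dominates (saves cost c = 4, benefit to others is external)
NE: All defect → everyone gets 0
If all cooperate: each receives (11)×5 - 4 = 51
Social dilemma: 51 > 0 but NE gives 0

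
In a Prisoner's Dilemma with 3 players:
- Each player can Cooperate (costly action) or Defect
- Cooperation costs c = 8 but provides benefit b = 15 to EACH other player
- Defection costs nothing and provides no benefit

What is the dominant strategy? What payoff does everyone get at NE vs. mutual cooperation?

Dominant: Defect; NE payoff = 0; Coop payoff = 22

Work:
Defect dominates (saves cost c = 8, benefit to others is external)
NE: All defect → everyone gets 0
If all cooperate: each receives (2)×15 - 8 = 22
Social dilemma: 22 > 0 but NE gives 0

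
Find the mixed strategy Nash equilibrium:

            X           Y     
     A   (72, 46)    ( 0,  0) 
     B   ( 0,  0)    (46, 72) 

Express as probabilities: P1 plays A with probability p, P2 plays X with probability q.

p = 0.6102, q = 0.3898

Work:
Find probabilities that make opponent indifferent:
P2 chooses q to make P1 indifferent between A and B
P1 chooses p to make P2 indifferent between X and Y
Mixed NE: P1 plays (A: 0.6102, B: 0.3898), P2 plays (X: 0.3898, Y: 0.6102)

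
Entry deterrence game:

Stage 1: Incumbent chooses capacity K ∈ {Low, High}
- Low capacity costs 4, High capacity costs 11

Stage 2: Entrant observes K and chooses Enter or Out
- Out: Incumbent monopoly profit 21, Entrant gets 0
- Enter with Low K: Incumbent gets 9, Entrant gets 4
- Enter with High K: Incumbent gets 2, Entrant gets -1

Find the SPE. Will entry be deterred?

SPE: (High, Enter|Low, Out|High); Entry deterred. Incumbent net profit = 10

Work:
After Low K: Entrant enters (4 > 0)
After High K: Entrant stays out (-1 < 0)
Incumbent: Low → 9−4=5, High → 21−11=10
Incumbent chooses High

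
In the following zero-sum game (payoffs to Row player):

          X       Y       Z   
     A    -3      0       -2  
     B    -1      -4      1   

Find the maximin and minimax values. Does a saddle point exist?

Maximin = -3, Minimax = -1, Saddle: False

Work:
Row minimums: [-3, -4] → maximin = -3
Column maximums: [-1, 0, 1] → minimax = -1
No saddle point (maximin ≠ minimax). Mixed strategy needed.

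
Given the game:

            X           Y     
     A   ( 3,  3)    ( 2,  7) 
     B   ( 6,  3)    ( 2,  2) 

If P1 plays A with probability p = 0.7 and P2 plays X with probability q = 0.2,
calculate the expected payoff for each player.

E[P1] = 2.38, E[P2] = 5.0

Work:
E[P1] = p·q·π₁(A,X) + p·(1-q)·π₁(A,Y) + (1-p)·q·π₁(B,X) + (1-p)·(1-q)·π₁(B,Y)
= 0.7·0.2·3 + 0.7·0.8·2 + 0.3·0.2·6 + 0.3·0.8·2
= 2.38

E[P2] = 5.0 (similar calculation)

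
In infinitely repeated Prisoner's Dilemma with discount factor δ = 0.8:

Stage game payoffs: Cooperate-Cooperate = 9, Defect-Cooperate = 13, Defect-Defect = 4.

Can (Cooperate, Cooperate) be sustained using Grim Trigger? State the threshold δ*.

δ* = 0.4444; since δ = 0.8 ≥ 0.4444, cooperation can be sustained

Work:
For Grim Trigger:
Cooperate forever: 9/(1-δ)
Defect then punished: 13 + 4·δ/(1-δ)
Need: 9/(1-δ) ≥ 13 + 4·δ/(1-δ)
Solving: δ ≥ (T-R)/(T-P) = (13-9)/(13-4) = 0.4444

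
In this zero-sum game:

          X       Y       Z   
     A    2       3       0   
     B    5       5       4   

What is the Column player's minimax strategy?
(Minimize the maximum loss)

Column should play Z, value = 4

Work:
Column player minimizes Row's maximum payoff:
Column X: max payoff to Row = 5
Column Y: max payoff to Row = 5
Column Z: max payoff to Row = 4
Minimum is 4, achieved by column Z.
Minimax strategy: Z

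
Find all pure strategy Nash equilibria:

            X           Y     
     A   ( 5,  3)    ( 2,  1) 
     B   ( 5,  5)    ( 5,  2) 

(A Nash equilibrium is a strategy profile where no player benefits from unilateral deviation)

Nash equilibrium: (A, X), (B, X)

Work:
Best responses:
  P1 vs X: payoffs [5, 5] → best response A/B (payoff 5)
  P1 vs Y: payoffs [2, 5] → best response B (payoff 5)
  P2 vs A: payoffs [3, 1] → best response X (payoff 3)
  P2 vs B: payoffs [5, 2] → best response X (payoff 5)
Mutual best responses: (A,X), (B,X) → Nash equilibria.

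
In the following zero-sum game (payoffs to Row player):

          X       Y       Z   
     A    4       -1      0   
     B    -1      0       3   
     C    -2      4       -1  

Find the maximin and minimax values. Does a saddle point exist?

Maximin = -1, Minimax = 3, Saddle: False

Work:
Row minimums: [-1, -1, -2] → maximin = -1
Column maximums: [4, 4, 3] → minimax = 3
No saddle point (maximin ≠ minimax). Mixed strategy needed.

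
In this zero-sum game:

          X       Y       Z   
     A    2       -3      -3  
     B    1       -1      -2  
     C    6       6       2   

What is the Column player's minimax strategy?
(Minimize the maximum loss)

Column should play Z, value = 2

Work:
Column player minimizes Row's maximum payoff:
Column X: max payoff to Row = 6
Column Y: max payoff to Row = 6
Column Z: max payoff to Row = 2
Minimum is 2, achieved by column Z.
Minimax strategy: Z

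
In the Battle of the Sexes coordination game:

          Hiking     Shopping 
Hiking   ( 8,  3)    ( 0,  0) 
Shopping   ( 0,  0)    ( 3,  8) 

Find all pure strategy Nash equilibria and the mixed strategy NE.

Pure NE: (Hiking, Hiking) and (Shopping, Shopping); Mixed NE: p = 0.7273, q = 0.2727

Work:
Check pure NE:
(Hiking, Hiking): (8, 3) - no unilateral deviation beneficial
(Shopping, Shopping): (3, 8) - no unilateral deviation beneficial
Mixed NE: P1 plays Hiking with p = 0.7273, P2 plays Hiking with q = 0.2727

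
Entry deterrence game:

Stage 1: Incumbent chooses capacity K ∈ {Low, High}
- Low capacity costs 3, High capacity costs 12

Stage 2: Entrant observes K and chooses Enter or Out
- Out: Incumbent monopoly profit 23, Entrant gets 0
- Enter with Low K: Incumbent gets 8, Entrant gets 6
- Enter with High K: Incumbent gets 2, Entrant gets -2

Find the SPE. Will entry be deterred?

SPE: (High, Enter|Low, Out|High); Entry deterred. Incumbent net profit = 11

Work:
After Low K: Entrant enters (6 > 0)
After High K: Entrant stays out (-2 < 0)
Incumbent: Low → 8−3=5, High → 23−12=11
Incumbent chooses High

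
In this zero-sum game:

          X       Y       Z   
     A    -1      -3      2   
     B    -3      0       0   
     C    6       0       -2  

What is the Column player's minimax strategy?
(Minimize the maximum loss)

Column should play Y, value = 0

Work:
Column player minimizes Row's maximum payoff:
Column X: max payoff to Row = 6
Column Y: max payoff to Row = 0
Column Z: max payoff to Row = 2
Minimum is 0, achieved by column Y.
Minimax strategy: Y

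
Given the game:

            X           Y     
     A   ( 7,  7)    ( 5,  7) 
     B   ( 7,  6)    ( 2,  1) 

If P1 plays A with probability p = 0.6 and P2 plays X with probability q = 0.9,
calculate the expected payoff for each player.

E[P1] = 6.68, E[P2] = 6.4

Work:
E[P1] = p·q·π₁(A,X) + p·(1-q)·π₁(A,Y) + (1-p)·q·π₁(B,X) + (1-p)·(1-q)·π₁(B,Y)
= 0.6·0.9·7 + 0.6·0.1·5 + 0.4·0.9·7 + 0.4·0.1·2
= 6.68

E[P2] = 6.4 (similar calculation)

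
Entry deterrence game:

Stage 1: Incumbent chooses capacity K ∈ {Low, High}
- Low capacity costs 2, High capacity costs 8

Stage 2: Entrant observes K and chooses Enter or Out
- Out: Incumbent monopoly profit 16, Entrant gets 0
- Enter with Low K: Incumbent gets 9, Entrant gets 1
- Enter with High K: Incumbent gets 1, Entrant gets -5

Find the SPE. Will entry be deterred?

SPE: (High, Enter|Low, Out|High); Entry deterred. Incumbent net profit = 8

Work:
After Low K: Entrant enters (1 > 0)
After High K: Entrant stays out (-5 < 0)
Incumbent: Low → 9−2=7, High → 16−8=8
Incumbent chooses High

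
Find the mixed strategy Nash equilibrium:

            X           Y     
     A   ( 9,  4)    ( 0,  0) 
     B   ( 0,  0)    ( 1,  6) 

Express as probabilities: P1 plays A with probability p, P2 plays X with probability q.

p = 0.6, q = 0.1

Work:
Find probabilities that make opponent indifferent:
P2 chooses q to make P1 indifferent between A and B
P1 chooses p to make P2 indifferent between X and Y
Mixed NE: P1 plays (A: 0.6, B: 0.4), P2 plays (X: 0.1, Y: 0.9)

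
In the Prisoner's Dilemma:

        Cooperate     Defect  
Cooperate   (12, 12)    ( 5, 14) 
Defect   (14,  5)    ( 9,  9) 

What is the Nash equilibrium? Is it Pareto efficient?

(Defect, Defect) is NE; not Pareto efficient

Work:
Defect dominates Cooperate for both players:
If P2 cooperates: Defect (14) > Cooperate (12)
If P2 defects: Defect (9) > Cooperate (5)
NE: (Defect, Defect) with payoff (9, 9)
But (Cooperate, Cooperate) = (12, 12) Pareto dominates (9, 9)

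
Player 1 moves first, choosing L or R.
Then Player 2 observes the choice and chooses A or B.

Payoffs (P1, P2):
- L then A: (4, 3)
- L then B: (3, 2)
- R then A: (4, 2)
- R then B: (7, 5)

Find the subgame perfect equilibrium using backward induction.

P1 plays R, P2 plays A after L and B after R; Payoff (7, 5)

Work:
Backward induction:
After L: P2 chooses A → P1 gets 4
After R: P2 chooses B → P1 gets 7
P1 chooses R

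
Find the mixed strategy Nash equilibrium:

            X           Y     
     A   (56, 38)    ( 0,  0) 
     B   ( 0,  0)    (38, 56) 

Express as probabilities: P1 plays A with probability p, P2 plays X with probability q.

p = 0.5957, q = 0.4043

Work:
Find probabilities that make opponent indifferent:
P2 chooses q to make P1 indifferent between A and B
P1 chooses p to make P2 indifferent between X and Y
Mixed NE: P1 plays (A: 0.5957, B: 0.4043), P2 plays (X: 0.4043, Y: 0.5957)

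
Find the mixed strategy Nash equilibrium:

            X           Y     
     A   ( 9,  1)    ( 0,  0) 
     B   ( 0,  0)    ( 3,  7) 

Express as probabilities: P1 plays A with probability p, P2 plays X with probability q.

p = 0.875, q = 0.25

Work:
Find probabilities that make opponent indifferent:
P2 chooses q to make P1 indifferent between A and B
P1 chooses p to make P2 indifferent between X and Y
Mixed NE: P1 plays (A: 0.875, B: 0.125), P2 plays (X: 0.25, Y: 0.75)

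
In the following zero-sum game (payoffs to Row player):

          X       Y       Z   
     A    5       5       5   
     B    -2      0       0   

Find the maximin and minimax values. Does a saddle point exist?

Maximin = 5, Minimax = 5, Saddle: True

Work:
Row minimums: [5, -2] → maximin = 5
Column maximums: [5, 5, 5] → minimax = 5
Saddle point exists! Game value = 5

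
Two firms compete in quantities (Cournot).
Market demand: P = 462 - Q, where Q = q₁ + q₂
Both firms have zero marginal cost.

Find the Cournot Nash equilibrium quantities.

q₁* = q₂* = 154.0; P* = 154.0

Work:
Profit: π_i = P·q_i = (a - q_i - q_j)·q_i
FOC: ∂π_i/∂q_i = a - 2q_i - q_j = 0
Reaction function: q_i = (462 - q_j)/2
Symmetry: q* = 462/3 = 154.0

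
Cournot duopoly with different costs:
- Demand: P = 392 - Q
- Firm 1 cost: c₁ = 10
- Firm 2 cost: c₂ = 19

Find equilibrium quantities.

q₁* = 130.33, q₂* = 121.33

Work:
Reaction: q₁ = (392 - 10 - q₂)/2
Reaction: q₂ = (392 - 19 - q₁)/2
Solve simultaneously:
q₁* = (392 - 2×10 + 19)/3 = 130.33
q₂* = (392 - 2×19 + 10)/3 = 121.33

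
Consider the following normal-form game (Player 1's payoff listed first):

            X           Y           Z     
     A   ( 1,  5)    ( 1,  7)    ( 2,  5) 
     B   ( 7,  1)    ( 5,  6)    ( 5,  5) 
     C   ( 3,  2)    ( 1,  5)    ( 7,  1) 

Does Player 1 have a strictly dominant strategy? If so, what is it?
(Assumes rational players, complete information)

No strictly dominant strategy exists for Player 1

Work:
A strategy strictly dominates another if it gives a strictly higher payoff against every opponent action. Compare each pair of P1's strategies column-by-column:
  A vs B: [1 vs 7, 1 vs 5, 2 vs 5] → A does not strictly dominate B (column X: 1 ≤ 7)
  A vs C: [1 vs 3, 1 vs 1, 2 vs 7] → A does not strictly dominate C (column X: 1 ≤ 3)
  B vs A: [7 vs 1, 5 vs 1, 5 vs 2] → B strictly dominates A
  B vs C: [7 vs 3, 5 vs 1, 5 vs 7] → B does not strictly dominate C (column Z: 5 ≤ 7)
  C vs A: [3 vs 1, 1 vs 1, 7 vs 2] → C does not strictly dominate A (column Y: 1 ≤ 1)
  C vs B: [3 vs 7, 1 vs 5, 7 vs 5] → C does not strictly dominate B (column X: 3 ≤ 7)
No single strategy strictly dominates all others → no strictly dominant strategy.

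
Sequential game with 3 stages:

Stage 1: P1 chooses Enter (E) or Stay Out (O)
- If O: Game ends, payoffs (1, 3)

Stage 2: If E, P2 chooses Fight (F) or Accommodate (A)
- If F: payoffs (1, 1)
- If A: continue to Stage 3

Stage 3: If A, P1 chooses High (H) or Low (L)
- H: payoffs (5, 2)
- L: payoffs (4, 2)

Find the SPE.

SPE: (E, A, H); Outcome (5, 2)

Work:
Stage 3: P1 chooses H (5 vs 4)
Stage 2: P2: F->1, A->2 (anticipating H). Choose A
Stage 1: P1: O->1, E->5 (anticipating A, H). Choose E
SPE path: E -> A -> H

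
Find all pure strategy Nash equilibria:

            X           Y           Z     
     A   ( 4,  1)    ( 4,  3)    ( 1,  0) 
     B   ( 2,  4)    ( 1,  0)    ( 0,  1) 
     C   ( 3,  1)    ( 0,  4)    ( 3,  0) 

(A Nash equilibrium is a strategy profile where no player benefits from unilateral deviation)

Nash equilibrium: (A, Y)

Work:
Best responses:
  P1 vs X: payoffs [4, 2, 3] → best response A (payoff 4)
  P1 vs Y: payoffs [4, 1, 0] → best response A (payoff 4)
  P1 vs Z: payoffs [1, 0, 3] → best response C (payoff 3)
  P2 vs A: payoffs [1, 3, 0] → best response Y (payoff 3)
  P2 vs B: payoffs [4, 0, 1] → best response X (payoff 4)
  P2 vs C: payoffs [1, 4, 0] → best response Y (payoff 4)
Mutual best responses: (A,Y) → Nash equilibria.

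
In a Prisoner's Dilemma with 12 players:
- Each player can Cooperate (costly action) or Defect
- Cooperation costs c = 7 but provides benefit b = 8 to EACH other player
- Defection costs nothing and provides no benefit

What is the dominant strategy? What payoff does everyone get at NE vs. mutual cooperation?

Dominant: Defect; NE payoff = 0; Coop payoff = 81

Work:
Defect dominates (saves cost c = 7, benefit to others is external)
NE: All defect → everyone gets 0
If all cooperate: each receives (11)×8 - 7 = 81
Social dilemma: 81 > 0 but NE gives 0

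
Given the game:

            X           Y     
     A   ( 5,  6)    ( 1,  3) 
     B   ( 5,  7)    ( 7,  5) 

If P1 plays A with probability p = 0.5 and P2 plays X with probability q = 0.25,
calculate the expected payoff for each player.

E[P1] = 4.25, E[P2] = 4.625

Work:
E[P1] = p·q·π₁(A,X) + p·(1-q)·π₁(A,Y) + (1-p)·q·π₁(B,X) + (1-p)·(1-q)·π₁(B,Y)
= 0.5·0.25·5 + 0.5·0.75·1 + 0.5·0.25·5 + 0.5·0.75·7
= 4.25

E[P2] = 4.625 (similar calculation)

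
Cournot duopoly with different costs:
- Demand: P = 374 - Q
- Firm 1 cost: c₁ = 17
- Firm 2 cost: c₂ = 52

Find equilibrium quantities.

q₁* = 130.67, q₂* = 95.67

Work:
Reaction: q₁ = (374 - 17 - q₂)/2
Reaction: q₂ = (374 - 52 - q₁)/2
Solve simultaneously:
q₁* = (374 - 2×17 + 52)/3 = 130.67
q₂* = (374 - 2×52 + 17)/3 = 95.67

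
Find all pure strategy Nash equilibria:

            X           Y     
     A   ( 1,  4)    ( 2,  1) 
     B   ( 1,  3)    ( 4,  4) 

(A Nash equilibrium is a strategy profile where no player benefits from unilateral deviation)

Nash equilibrium: (A, X), (B, Y)

Work:
Best responses:
  P1 vs X: payoffs [1, 1] → best response A/B (payoff 1)
  P1 vs Y: payoffs [2, 4] → best response B (payoff 4)
  P2 vs A: payoffs [4, 1] → best response X (payoff 4)
  P2 vs B: payoffs [3, 4] → best response Y (payoff 4)
Mutual best responses: (A,X), (B,Y) → Nash equilibria.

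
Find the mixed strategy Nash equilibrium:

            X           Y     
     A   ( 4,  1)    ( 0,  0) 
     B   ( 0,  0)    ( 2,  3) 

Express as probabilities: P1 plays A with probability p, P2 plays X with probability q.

p = 0.75, q = 0.3333

Work:
Find probabilities that make opponent indifferent:
P2 chooses q to make P1 indifferent between A and B
P1 chooses p to make P2 indifferent between X and Y
Mixed NE: P1 plays (A: 0.75, B: 0.25), P2 plays (X: 0.3333, Y: 0.6667)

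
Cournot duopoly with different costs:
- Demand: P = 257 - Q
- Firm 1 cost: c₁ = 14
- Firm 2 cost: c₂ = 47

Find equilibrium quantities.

q₁* = 92.0, q₂* = 59.0

Work:
Reaction: q₁ = (257 - 14 - q₂)/2
Reaction: q₂ = (257 - 47 - q₁)/2
Solve simultaneously:
q₁* = (257 - 2×14 + 47)/3 = 92.0
q₂* = (257 - 2×47 + 14)/3 = 59.0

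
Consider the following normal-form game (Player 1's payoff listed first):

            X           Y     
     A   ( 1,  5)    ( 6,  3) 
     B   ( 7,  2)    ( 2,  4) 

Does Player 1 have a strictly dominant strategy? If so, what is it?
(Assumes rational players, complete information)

No strictly dominant strategy exists for Player 1

Work:
A strategy strictly dominates another if it gives a strictly higher payoff against every opponent action. Compare each pair of P1's strategies column-by-column:
  A vs B: [1 vs 7, 6 vs 2] → A does not strictly dominate B (column X: 1 ≤ 7)
  B vs A: [7 vs 1, 2 vs 6] → B does not strictly dominate A (column Y: 2 ≤ 6)
No single strategy strictly dominates all others → no strictly dominant strategy.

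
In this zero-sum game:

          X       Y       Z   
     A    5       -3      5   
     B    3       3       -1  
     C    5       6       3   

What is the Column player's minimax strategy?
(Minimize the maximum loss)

Column should play X or Z (all achieve the minimum), value = 5

Work:
Column player minimizes Row's maximum payoff:
Column X: max payoff to Row = 5
Column Y: max payoff to Row = 6
Column Z: max payoff to Row = 5
Minimum is 5, achieved by columns X, Z (tied).
Each of X or Z is a minimax strategy.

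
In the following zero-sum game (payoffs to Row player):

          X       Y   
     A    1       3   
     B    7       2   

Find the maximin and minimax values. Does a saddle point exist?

Maximin = 2, Minimax = 3, Saddle: False

Work:
Row minimums: [1, 2] → maximin = 2
Column maximums: [7, 3] → minimax = 3
No saddle point (maximin ≠ minimax). Mixed strategy needed.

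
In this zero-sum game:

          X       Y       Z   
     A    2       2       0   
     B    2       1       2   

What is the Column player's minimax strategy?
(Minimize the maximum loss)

Column should play X or Y or Z (all achieve the minimum), value = 2

Work:
Column player minimizes Row's maximum payoff:
Column X: max payoff to Row = 2
Column Y: max payoff to Row = 2
Column Z: max payoff to Row = 2
Minimum is 2, achieved by columns X, Y, Z (tied).
Each of X or Y or Z is a minimax strategy.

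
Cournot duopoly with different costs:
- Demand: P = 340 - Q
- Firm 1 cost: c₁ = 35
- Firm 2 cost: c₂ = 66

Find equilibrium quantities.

q₁* = 112.0, q₂* = 81.0

Work:
Reaction: q₁ = (340 - 35 - q₂)/2
Reaction: q₂ = (340 - 66 - q₁)/2
Solve simultaneously:
q₁* = (340 - 2×35 + 66)/3 = 112.0
q₂* = (340 - 2×66 + 35)/3 = 81.0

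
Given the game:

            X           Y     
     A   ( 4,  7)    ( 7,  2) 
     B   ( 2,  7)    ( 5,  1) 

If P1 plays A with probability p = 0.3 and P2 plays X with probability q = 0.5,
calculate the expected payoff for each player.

E[P1] = 4.1, E[P2] = 4.15

Work:
E[P1] = p·q·π₁(A,X) + p·(1-q)·π₁(A,Y) + (1-p)·q·π₁(B,X) + (1-p)·(1-q)·π₁(B,Y)
= 0.3·0.5·4 + 0.3·0.5·7 + 0.7·0.5·2 + 0.7·0.5·5
= 4.1

E[P2] = 4.15 (similar calculation)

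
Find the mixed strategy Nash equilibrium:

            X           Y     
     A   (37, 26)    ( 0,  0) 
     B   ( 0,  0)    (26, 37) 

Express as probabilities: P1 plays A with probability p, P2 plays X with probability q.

p = 0.5873, q = 0.4127

Work:
Find probabilities that make opponent indifferent:
P2 chooses q to make P1 indifferent between A and B
P1 chooses p to make P2 indifferent between X and Y
Mixed NE: P1 plays (A: 0.5873, B: 0.4127), P2 plays (X: 0.4127, Y: 0.5873)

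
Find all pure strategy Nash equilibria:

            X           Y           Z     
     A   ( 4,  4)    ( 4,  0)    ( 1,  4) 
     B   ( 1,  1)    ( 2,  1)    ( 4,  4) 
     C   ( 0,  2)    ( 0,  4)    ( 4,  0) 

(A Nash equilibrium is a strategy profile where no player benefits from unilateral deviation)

Nash equilibrium: (A, X), (B, Z)

Work:
Best responses:
  P1 vs X: payoffs [4, 1, 0] → best response A (payoff 4)
  P1 vs Y: payoffs [4, 2, 0] → best response A (payoff 4)
  P1 vs Z: payoffs [1, 4, 4] → best response B/C (payoff 4)
  P2 vs A: payoffs [4, 0, 4] → best response X/Z (payoff 4)
  P2 vs B: payoffs [1, 1, 4] → best response Z (payoff 4)
  P2 vs C: payoffs [2, 4, 0] → best response Y (payoff 4)
Mutual best responses: (A,X), (B,Z) → Nash equilibria.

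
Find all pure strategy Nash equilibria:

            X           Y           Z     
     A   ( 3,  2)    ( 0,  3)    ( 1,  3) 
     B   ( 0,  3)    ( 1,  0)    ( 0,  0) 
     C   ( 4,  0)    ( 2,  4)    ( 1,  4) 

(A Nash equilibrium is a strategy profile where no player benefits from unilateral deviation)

Nash equilibrium: (A, Z), (C, Y), (C, Z)

Work:
Best responses:
  P1 vs X: payoffs [3, 0, 4] → best response C (payoff 4)
  P1 vs Y: payoffs [0, 1, 2] → best response C (payoff 2)
  P1 vs Z: payoffs [1, 0, 1] → best response A/C (payoff 1)
  P2 vs A: payoffs [2, 3, 3] → best response Y/Z (payoff 3)
  P2 vs B: payoffs [3, 0, 0] → best response X (payoff 3)
  P2 vs C: payoffs [0, 4, 4] → best response Y/Z (payoff 4)
Mutual best responses: (A,Z), (C,Y), (C,Z) → Nash equilibria.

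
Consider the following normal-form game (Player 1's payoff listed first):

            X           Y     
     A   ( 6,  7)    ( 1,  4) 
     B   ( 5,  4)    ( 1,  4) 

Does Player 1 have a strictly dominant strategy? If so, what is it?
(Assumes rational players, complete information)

No strictly dominant strategy exists for Player 1

Work:
A strategy strictly dominates another if it gives a strictly higher payoff against every opponent action. Compare each pair of P1's strategies column-by-column:
  A vs B: [6 vs 5, 1 vs 1] → A does not strictly dominate B (column Y: 1 ≤ 1)
  B vs A: [5 vs 6, 1 vs 1] → B does not strictly dominate A (column X: 5 ≤ 6)
No single strategy strictly dominates all others → no strictly dominant strategy.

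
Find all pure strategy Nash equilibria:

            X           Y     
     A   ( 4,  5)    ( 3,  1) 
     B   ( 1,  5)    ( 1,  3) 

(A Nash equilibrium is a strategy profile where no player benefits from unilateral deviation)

Nash equilibrium: (A, X)

Work:
Best responses:
  P1 vs X: payoffs [4, 1] → best response A (payoff 4)
  P1 vs Y: payoffs [3, 1] → best response A (payoff 3)
  P2 vs A: payoffs [5, 1] → best response X (payoff 5)
  P2 vs B: payoffs [5, 3] → best response X (payoff 5)
Mutual best responses: (A,X) → Nash equilibria.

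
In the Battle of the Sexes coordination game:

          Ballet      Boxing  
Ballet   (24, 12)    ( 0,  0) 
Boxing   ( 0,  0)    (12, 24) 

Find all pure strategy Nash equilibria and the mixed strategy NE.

Pure NE: (Ballet, Ballet) and (Boxing, Boxing); Mixed NE: p = 0.6667, q = 0.3333

Work:
Check pure NE:
(Ballet, Ballet): (24, 12) - no unilateral deviation beneficial
(Boxing, Boxing): (12, 24) - no unilateral deviation beneficial
Mixed NE: P1 plays Ballet with p = 0.6667, P2 plays Ballet with q = 0.3333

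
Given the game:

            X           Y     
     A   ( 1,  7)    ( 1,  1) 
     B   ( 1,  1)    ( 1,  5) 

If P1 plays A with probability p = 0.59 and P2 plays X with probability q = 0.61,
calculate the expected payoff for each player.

E[P1] = 1.0, E[P2] = 3.799

Work:
E[P1] = p·q·π₁(A,X) + p·(1-q)·π₁(A,Y) + (1-p)·q·π₁(B,X) + (1-p)·(1-q)·π₁(B,Y)
= 0.59·0.61·1 + 0.59·0.39·1 + 0.41·0.61·1 + 0.41·0.39·1
= 1.0

E[P2] = 3.799 (similar calculation)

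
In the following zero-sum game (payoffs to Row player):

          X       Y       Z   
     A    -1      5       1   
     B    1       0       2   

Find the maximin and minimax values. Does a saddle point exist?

Maximin = 0, Minimax = 1, Saddle: False

Work:
Row minimums: [-1, 0] → maximin = 0
Column maximums: [1, 5, 2] → minimax = 1
No saddle point (maximin ≠ minimax). Mixed strategy needed.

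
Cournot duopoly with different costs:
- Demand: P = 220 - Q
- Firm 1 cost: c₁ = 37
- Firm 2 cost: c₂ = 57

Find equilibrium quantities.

q₁* = 67.67, q₂* = 47.67

Work:
Reaction: q₁ = (220 - 37 - q₂)/2
Reaction: q₂ = (220 - 57 - q₁)/2
Solve simultaneously:
q₁* = (220 - 2×37 + 57)/3 = 67.67
q₂* = (220 - 2×57 + 37)/3 = 47.67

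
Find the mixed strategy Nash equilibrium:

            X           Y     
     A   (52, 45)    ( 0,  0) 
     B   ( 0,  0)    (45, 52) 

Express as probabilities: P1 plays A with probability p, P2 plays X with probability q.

p = 0.5361, q = 0.4639

Work:
Find probabilities that make opponent indifferent:
P2 chooses q to make P1 indifferent between A and B
P1 chooses p to make P2 indifferent between X and Y
Mixed NE: P1 plays (A: 0.5361, B: 0.4639), P2 plays (X: 0.4639, Y: 0.5361)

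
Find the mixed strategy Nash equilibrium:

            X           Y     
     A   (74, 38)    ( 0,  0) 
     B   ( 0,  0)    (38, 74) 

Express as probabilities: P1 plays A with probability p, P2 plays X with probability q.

p = 0.6607, q = 0.3393

Work:
Find probabilities that make opponent indifferent:
P2 chooses q to make P1 indifferent between A and B
P1 chooses p to make P2 indifferent between X and Y
Mixed NE: P1 plays (A: 0.6607, B: 0.3393), P2 plays (X: 0.3393, Y: 0.6607)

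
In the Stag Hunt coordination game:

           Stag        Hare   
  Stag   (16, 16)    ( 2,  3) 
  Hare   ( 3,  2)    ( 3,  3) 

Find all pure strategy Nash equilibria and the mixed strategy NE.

Pure NE: (Stag, Stag) and (Hare, Hare); Mixed NE: p = 0.0714, q = 0.0714

Work:
Check pure NE:
(Stag, Stag): (16, 16) - no unilateral deviation beneficial
(Hare, Hare): (3, 3) - no unilateral deviation beneficial
Mixed NE: P1 plays Stag with p = 0.0714, P2 plays Stag with q = 0.0714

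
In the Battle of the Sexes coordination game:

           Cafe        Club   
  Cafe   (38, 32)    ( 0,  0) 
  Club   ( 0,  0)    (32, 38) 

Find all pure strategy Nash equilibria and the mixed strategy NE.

Pure NE: (Cafe, Cafe) and (Club, Club); Mixed NE: p = 0.5429, q = 0.4571

Work:
Check pure NE:
(Cafe, Cafe): (38, 32) - no unilateral deviation beneficial
(Club, Club): (32, 38) - no unilateral deviation beneficial
Mixed NE: P1 plays Cafe with p = 0.5429, P2 plays Cafe with q = 0.4571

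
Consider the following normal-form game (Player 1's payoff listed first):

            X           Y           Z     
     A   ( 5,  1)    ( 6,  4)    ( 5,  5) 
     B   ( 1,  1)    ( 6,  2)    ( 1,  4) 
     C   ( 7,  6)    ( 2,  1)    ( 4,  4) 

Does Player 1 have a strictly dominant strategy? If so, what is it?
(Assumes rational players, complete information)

No strictly dominant strategy exists for Player 1

Work:
A strategy strictly dominates another if it gives a strictly higher payoff against every opponent action. Compare each pair of P1's strategies column-by-column:
  A vs B: [5 vs 1, 6 vs 6, 5 vs 1] → A does not strictly dominate B (column Y: 6 ≤ 6)
  A vs C: [5 vs 7, 6 vs 2, 5 vs 4] → A does not strictly dominate C (column X: 5 ≤ 7)
  B vs A: [1 vs 5, 6 vs 6, 1 vs 5] → B does not strictly dominate A (column X: 1 ≤ 5)
  B vs C: [1 vs 7, 6 vs 2, 1 vs 4] → B does not strictly dominate C (column X: 1 ≤ 7)
  C vs A: [7 vs 5, 2 vs 6, 4 vs 5] → C does not strictly dominate A (column Y: 2 ≤ 6)
  C vs B: [7 vs 1, 2 vs 6, 4 vs 1] → C does not strictly dominate B (column Y: 2 ≤ 6)
No single strategy strictly dominates all others → no strictly dominant strategy.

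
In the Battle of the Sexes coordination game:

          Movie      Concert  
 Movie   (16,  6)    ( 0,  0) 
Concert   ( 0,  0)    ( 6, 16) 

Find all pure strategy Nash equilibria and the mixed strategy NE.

Pure NE: (Movie, Movie) and (Concert, Concert); Mixed NE: p = 0.7273, q = 0.2727

Work:
Check pure NE:
(Movie, Movie): (16, 6) - no unilateral deviation beneficial
(Concert, Concert): (6, 16) - no unilateral deviation beneficial
Mixed NE: P1 plays Movie with p = 0.7273, P2 plays Movie with q = 0.2727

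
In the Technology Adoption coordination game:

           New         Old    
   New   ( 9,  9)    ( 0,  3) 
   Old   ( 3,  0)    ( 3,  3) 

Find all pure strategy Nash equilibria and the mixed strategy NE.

Pure NE: (New, New) and (Old, Old); Mixed NE: p = 0.3333, q = 0.3333

Work:
Check pure NE:
(New, New): (9, 9) - no unilateral deviation beneficial
(Old, Old): (3, 3) - no unilateral deviation beneficial
Mixed NE: P1 plays New with p = 0.3333, P2 plays New with q = 0.3333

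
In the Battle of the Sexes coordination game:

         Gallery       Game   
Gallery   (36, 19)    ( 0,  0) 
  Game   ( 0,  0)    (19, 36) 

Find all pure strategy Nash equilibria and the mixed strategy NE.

Pure NE: (Gallery, Gallery) and (Game, Game); Mixed NE: p = 0.6545, q = 0.3455

Work:
Check pure NE:
(Gallery, Gallery): (36, 19) - no unilateral deviation beneficial
(Game, Game): (19, 36) - no unilateral deviation beneficial
Mixed NE: P1 plays Gallery with p = 0.6545, P2 plays Gallery with q = 0.3455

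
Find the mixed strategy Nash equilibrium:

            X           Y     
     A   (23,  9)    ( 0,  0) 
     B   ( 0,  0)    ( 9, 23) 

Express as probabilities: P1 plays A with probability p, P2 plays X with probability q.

p = 0.7188, q = 0.2812

Work:
Find probabilities that make opponent indifferent:
P2 chooses q to make P1 indifferent between A and B
P1 chooses p to make P2 indifferent between X and Y
Mixed NE: P1 plays (A: 0.7188, B: 0.2812), P2 plays (X: 0.2812, Y: 0.7188)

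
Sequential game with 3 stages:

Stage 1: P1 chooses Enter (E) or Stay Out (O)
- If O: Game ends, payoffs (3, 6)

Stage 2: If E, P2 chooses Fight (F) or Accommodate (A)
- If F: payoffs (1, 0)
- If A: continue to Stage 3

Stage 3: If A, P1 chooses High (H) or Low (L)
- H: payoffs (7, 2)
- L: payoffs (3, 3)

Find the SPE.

SPE: (E, A, H); Outcome (7, 2)

Work:
Stage 3: P1 chooses H (7 vs 3)
Stage 2: P2: F->0, A->2 (anticipating H). Choose A
Stage 1: P1: O->3, E->7 (anticipating A, H). Choose E
SPE path: E -> A -> H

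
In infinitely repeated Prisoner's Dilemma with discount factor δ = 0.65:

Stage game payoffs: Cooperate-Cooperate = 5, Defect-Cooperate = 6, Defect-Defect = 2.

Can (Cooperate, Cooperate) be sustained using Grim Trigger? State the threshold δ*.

δ* = 0.25; since δ = 0.65 ≥ 0.25, cooperation can be sustained

Work:
For Grim Trigger:
Cooperate forever: 5/(1-δ)
Defect then punished: 6 + 2·δ/(1-δ)
Need: 5/(1-δ) ≥ 6 + 2·δ/(1-δ)
Solving: δ ≥ (T-R)/(T-P) = (6-5)/(6-2) = 0.25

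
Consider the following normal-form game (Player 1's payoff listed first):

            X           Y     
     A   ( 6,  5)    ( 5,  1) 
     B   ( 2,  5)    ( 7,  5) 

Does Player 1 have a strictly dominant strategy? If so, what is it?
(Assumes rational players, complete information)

No strictly dominant strategy exists for Player 1

Work:
A strategy strictly dominates another if it gives a strictly higher payoff against every opponent action. Compare each pair of P1's strategies column-by-column:
  A vs B: [6 vs 2, 5 vs 7] → A does not strictly dominate B (column Y: 5 ≤ 7)
  B vs A: [2 vs 6, 7 vs 5] → B does not strictly dominate A (column X: 2 ≤ 6)
No single strategy strictly dominates all others → no strictly dominant strategy.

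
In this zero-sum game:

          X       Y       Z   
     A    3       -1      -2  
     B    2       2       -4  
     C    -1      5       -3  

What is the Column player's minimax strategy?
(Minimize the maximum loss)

Column should play Z, value = -2

Work:
Column player minimizes Row's maximum payoff:
Column X: max payoff to Row = 3
Column Y: max payoff to Row = 5
Column Z: max payoff to Row = -2
Minimum is -2, achieved by column Z.
Minimax strategy: Z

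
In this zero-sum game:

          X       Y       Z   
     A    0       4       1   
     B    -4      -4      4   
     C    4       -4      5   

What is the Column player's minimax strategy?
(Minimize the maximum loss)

Column should play X or Y (all achieve the minimum), value = 4

Work:
Column player minimizes Row's maximum payoff:
Column X: max payoff to Row = 4
Column Y: max payoff to Row = 4
Column Z: max payoff to Row = 5
Minimum is 4, achieved by columns X, Y (tied).
Each of X or Y is a minimax strategy.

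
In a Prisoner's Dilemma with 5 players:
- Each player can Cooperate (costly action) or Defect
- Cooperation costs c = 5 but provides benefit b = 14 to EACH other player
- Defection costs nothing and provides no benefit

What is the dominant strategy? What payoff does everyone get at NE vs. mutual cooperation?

Dominant: Defect; NE payoff = 0; Coop payoff = 51

Work:
Defect dominates (saves cost c = 5, benefit to others is external)
NE: All defect → everyone gets 0
If all cooperate: each receives (4)×14 - 5 = 51
Social dilemma: 51 > 0 but NE gives 0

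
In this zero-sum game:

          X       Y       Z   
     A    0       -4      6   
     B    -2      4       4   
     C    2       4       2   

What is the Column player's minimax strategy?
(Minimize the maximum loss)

Column should play X, value = 2

Work:
Column player minimizes Row's maximum payoff:
Column X: max payoff to Row = 2
Column Y: max payoff to Row = 4
Column Z: max payoff to Row = 6
Minimum is 2, achieved by column X.
Minimax strategy: X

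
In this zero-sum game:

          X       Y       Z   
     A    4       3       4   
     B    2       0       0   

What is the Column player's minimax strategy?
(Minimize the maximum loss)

Column should play Y, value = 3

Work:
Column player minimizes Row's maximum payoff:
Column X: max payoff to Row = 4
Column Y: max payoff to Row = 3
Column Z: max payoff to Row = 4
Minimum is 3, achieved by column Y.
Minimax strategy: Y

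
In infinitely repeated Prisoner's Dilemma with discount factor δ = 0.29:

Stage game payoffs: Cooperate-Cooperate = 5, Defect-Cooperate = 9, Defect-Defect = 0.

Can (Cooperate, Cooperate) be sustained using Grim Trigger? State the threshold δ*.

δ* = 0.4444; since δ = 0.29 < 0.4444, cooperation cannot be sustained

Work:
For Grim Trigger:
Cooperate forever: 5/(1-δ)
Defect then punished: 9 + 0·δ/(1-δ)
Need: 5/(1-δ) ≥ 9 + 0·δ/(1-δ)
Solving: δ ≥ (T-R)/(T-P) = (9-5)/(9-0) = 0.4444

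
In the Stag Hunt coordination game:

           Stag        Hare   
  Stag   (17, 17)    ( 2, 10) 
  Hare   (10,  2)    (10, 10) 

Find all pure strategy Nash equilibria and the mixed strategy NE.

Pure NE: (Stag, Stag) and (Hare, Hare); Mixed NE: p = 0.5333, q = 0.5333

Work:
Check pure NE:
(Stag, Stag): (17, 17) - no unilateral deviation beneficial
(Hare, Hare): (10, 10) - no unilateral deviation beneficial
Mixed NE: P1 plays Stag with p = 0.5333, P2 plays Stag with q = 0.5333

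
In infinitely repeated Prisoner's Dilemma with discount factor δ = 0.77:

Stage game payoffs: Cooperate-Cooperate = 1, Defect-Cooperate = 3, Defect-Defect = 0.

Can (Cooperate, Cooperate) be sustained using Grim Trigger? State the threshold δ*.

δ* = 0.6667; since δ = 0.77 ≥ 0.6667, cooperation can be sustained

Work:
For Grim Trigger:
Cooperate forever: 1/(1-δ)
Defect then punished: 3 + 0·δ/(1-δ)
Need: 1/(1-δ) ≥ 3 + 0·δ/(1-δ)
Solving: δ ≥ (T-R)/(T-P) = (3-1)/(3-0) = 0.6667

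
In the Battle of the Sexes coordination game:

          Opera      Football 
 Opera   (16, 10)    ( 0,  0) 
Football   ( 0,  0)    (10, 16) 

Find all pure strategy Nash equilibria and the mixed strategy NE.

Pure NE: (Opera, Opera) and (Football, Football); Mixed NE: p = 0.6154, q = 0.3846

Work:
Check pure NE:
(Opera, Opera): (16, 10) - no unilateral deviation beneficial
(Football, Football): (10, 16) - no unilateral deviation beneficial
Mixed NE: P1 plays Opera with p = 0.6154, P2 plays Opera with q = 0.3846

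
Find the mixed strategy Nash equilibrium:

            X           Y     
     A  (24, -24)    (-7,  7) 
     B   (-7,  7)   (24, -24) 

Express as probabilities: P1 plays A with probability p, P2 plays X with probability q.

p = 0.5, q = 0.5

Work:
Find probabilities that make opponent indifferent:
P2 chooses q to make P1 indifferent between A and B
P1 chooses p to make P2 indifferent between X and Y
Mixed NE: P1 plays (A: 0.5, B: 0.5), P2 plays (X: 0.5, Y: 0.5)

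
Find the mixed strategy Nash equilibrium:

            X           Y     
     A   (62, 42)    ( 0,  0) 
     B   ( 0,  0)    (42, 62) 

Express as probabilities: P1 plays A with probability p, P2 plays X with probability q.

p = 0.5962, q = 0.4038

Work:
Find probabilities that make opponent indifferent:
P2 chooses q to make P1 indifferent between A and B
P1 chooses p to make P2 indifferent between X and Y
Mixed NE: P1 plays (A: 0.5962, B: 0.4038), P2 plays (X: 0.4038, Y: 0.5962)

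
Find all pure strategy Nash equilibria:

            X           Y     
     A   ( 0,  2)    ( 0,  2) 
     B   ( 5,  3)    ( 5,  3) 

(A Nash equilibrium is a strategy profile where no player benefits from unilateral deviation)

Nash equilibrium: (B, X), (B, Y)

Work:
Best responses:
  P1 vs X: payoffs [0, 5] → best response B (payoff 5)
  P1 vs Y: payoffs [0, 5] → best response B (payoff 5)
  P2 vs A: payoffs [2, 2] → best response X/Y (payoff 2)
  P2 vs B: payoffs [3, 3] → best response X/Y (payoff 3)
Mutual best responses: (B,X), (B,Y) → Nash equilibria.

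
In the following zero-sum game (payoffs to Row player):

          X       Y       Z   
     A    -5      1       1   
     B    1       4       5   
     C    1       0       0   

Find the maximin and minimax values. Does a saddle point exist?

Maximin = 1, Minimax = 1, Saddle: True

Work:
Row minimums: [-5, 1, 0] → maximin = 1
Column maximums: [1, 4, 5] → minimax = 1
Saddle point exists! Game value = 1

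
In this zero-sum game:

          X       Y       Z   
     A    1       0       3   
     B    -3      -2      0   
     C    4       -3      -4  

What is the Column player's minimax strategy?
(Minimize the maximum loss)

Column should play Y, value = 0

Work:
Column player minimizes Row's maximum payoff:
Column X: max payoff to Row = 4
Column Y: max payoff to Row = 0
Column Z: max payoff to Row = 3
Minimum is 0, achieved by column Y.
Minimax strategy: Y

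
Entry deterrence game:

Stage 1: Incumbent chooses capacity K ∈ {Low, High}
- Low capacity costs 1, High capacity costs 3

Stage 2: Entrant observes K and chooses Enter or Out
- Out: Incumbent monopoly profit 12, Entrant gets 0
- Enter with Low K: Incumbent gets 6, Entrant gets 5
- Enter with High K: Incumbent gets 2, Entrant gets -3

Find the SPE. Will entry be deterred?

SPE: (High, Enter|Low, Out|High); Entry deterred. Incumbent net profit = 9

Work:
After Low K: Entrant enters (5 > 0)
After High K: Entrant stays out (-3 < 0)
Incumbent: Low → 6−1=5, High → 12−3=9
Incumbent chooses High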